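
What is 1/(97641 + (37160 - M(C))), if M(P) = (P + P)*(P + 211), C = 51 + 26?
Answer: 1/90449 ≈ 1.1056e-5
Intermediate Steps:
C = 77
M(P) = 2*P*(211 + P) (M(P) = (2*P)*(211 + P) = 2*P*(211 + P))
1/(97641 + (37160 - M(C))) = 1/(97641 + (37160 - 2*77*(211 + 77))) = 1/(97641 + (37160 - 2*77*288)) = 1/(97641 + (37160 - 1*44352)) = 1/(97641 + (37160 - 44352)) = 1/(97641 - 7192) = 1/90449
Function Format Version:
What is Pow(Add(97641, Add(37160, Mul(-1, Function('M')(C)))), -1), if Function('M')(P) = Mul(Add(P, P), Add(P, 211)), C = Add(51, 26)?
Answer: Rational(1, 90449) ≈ 1.1056e-5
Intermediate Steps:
C = 77
Function('M')(P) = Mul(2, P, Add(211, P)) (Function('M')(P) = Mul(Mul(2, P), Add(211, P)) = Mul(2, P, Add(211, P)))
Pow(Add(97641, Add(37160, Mul(-1, Function('M')(C)))), -1) = Pow(Add(97641, Add(37160, Mul(-1, Mul(2, 77, Add(211, 77))))), -1) = Pow(Add(97641, Add(37160, Mul(-1, Mul(2, 77, 288)))), -1) = Pow(Add(97641, Add(37160, Mul(-1, 44352))), -1) = Pow(Add(97641, Add(37160, -44352)), -1) = Pow(Add(97641, -7192), -1) = Pow(90449, -1) = Rational(1, 90449)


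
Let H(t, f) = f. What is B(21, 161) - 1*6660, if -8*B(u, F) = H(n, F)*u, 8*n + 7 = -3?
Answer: -56661/8 ≈ -7082.6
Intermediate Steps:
n = -5/4 (n = -7/8 + (⅛)*(-3) = -7/8 - 3/8 = -5/4 ≈ -1.2500)
B(u, F) = -F*u/8
B(21, 161) - 1*6660 = -⅛*161*21 - 1*6660 = -3381/8 - 6660 = -56661/8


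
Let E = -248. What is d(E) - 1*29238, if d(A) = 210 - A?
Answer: -28780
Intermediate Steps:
d(E) - 1*29238 = (210 - 1*(-248)) - 1*29238 = (210 + 248) - 29238 = 458 - 29238 = -28780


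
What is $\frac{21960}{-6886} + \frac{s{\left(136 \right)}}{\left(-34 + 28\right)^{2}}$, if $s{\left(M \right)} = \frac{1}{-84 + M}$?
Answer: $- \frac{20551117}{6445296} \approx -3.1885$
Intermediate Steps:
$\frac{21960}{-6886} + \frac{s{\left(136 \right)}}{\left(-34 + 28\right)^{2}} = \frac{21960}{-6886} + \frac{1}{\left(-84 + 136\right) \left(-34 + 28\right)^{2}} = 21960 \left(- \frac{1}{6886}\right) + \frac{1}{52 \left(-6\right)^{2}} = - \frac{10980}{3443} + \frac{1}{52 \cdot 36} = - \frac{10980}{3443} + \frac{1}{52} \cdot \frac{1}{36} = - \frac{10980}{3443} + \frac{1}{1872} = - \frac{20551117}{6445296}$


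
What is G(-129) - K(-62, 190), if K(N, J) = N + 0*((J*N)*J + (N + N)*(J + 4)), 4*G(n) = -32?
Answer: 54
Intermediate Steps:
G(n) = -8 (G(n) = (¼)*(-32) = -8)
K(N, J) = N (K(N, J) = N + 0*(N*J² + (2*N)*(4 + J)) = N + 0*(N*J² + 2*N*(4 + J)) = N + 0 = N)
G(-129) - K(-62, 190) = -8 - 1*(-62) = -8 + 62 = 54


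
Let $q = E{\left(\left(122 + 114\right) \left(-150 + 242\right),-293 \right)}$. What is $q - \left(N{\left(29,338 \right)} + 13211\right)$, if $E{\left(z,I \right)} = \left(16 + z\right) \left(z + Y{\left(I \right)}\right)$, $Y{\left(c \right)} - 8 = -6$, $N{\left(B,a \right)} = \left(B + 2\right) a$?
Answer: $471778103$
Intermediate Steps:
$N{\left(B,a \right)} = a \left(2 + B\right)$ ($N{\left(B,a \right)} = \left(2 + B\right) a = a \left(2 + B\right)$)
$Y{\left(c \right)} = 2$ ($Y{\left(c \right)} = 8 - 6 = 2$)
$E{\left(z,I \right)} = \left(2 + z\right) \left(16 + z\right)$ ($E{\left(z,I \right)} = \left(16 + z\right) \left(z + 2\right) = \left(16 + z\right) \left(2 + z\right) = \left(2 + z\right) \left(16 + z\right)$)
$q = 471801792$ ($q = 32 + \left(\left(122 + 114\right) \left(-150 + 242\right)\right)^{2} + 18 \left(122 + 114\right) \left(-150 + 242\right) = 32 + \left(236 \cdot 92\right)^{2} + 18 \cdot 236 \cdot 92 = 32 + 21712^{2} + 18 \cdot 21712 = 32 + 471410944 + 390816 = 471801792$)
$q - \left(N{\left(29,338 \right)} + 13211\right) = 471801792 - \left(338 \left(2 + 29\right) + 13211\right) = 471801792 - \left(338 \cdot 31 + 13211\right) = 471801792 - \left(10478 + 13211\right) = 471801792 - 23689 = 471778103$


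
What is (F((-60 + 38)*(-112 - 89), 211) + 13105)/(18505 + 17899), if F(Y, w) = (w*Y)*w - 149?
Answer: 98442409/18202 ≈ 5408.3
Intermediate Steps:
F(Y, w) = -149 + Y*w**2 (F(Y, w) = (Y*w)*w - 149 = Y*w**2 - 149 = -149 + Y*w**2)
(F((-60 + 38)*(-112 - 89), 211) + 13105)/(18505 + 17899) = ((-149 + ((-60 + 38)*(-112 - 89))*211**2) + 13105)/(18505 + 17899) = ((-149 - 22*(-201)*44521) + 13105)/36404 = ((-149 + 4422*44521) + 13105)*(1/36404) = ((-149 + 196871862) + 13105)*(1/36404) = (196871713 + 13105)*(1/36404) = 196884818*(1/36404) = 98442409/18202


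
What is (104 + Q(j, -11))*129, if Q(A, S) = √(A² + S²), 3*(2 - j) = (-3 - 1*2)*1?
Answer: 13416 + 473*√10 ≈ 14912.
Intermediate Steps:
j = 11/3 (j = 2 - (-3 - 1*2)/3 = 2 - (-3 - 2)/3 = 2 - (-5)/3 = 2 - ⅓*(-5) = 2 + 5/3 = 11/3 ≈ 3.6667)
(104 + Q(j, -11))*129 = (104 + √((11/3)² + (-11)²))*129 = (104 + √(121/9 + 121))*129 = (104 + √(1210/9))*129 = (104 + 11*√10/3)*129 = 13416 + 473*√10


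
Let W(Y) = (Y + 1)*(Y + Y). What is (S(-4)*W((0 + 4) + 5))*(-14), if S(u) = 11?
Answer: -27720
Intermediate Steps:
W(Y) = 2*Y*(1 + Y) (W(Y) = (1 + Y)*(2*Y) = 2*Y*(1 + Y))
(S(-4)*W((0 + 4) + 5))*(-14) = (11*(2*((0 + 4) + 5)*(1 + ((0 + 4) + 5))))*(-14) = (11*(2*(4 + 5)*(1 + (4 + 5))))*(-14) = (11*(2*9*(1 + 9)))*(-14) = (11*(2*9*10))*(-14) = (11*180)*(-14) = 1980*(-14) = -27720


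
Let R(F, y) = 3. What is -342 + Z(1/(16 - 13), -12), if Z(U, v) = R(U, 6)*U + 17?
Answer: -324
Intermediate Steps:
Z(U, v) = 17 + 3*U (Z(U, v) = 3*U + 17 = 17 + 3*U)
-342 + Z(1/(16 - 13), -12) = -342 + (17 + 3/(16 - 13)) = -342 + (17 + 3/3) = -342 + (17 + 3*(⅓)) = -342 + (17 + 1) = -342 + 18 = -324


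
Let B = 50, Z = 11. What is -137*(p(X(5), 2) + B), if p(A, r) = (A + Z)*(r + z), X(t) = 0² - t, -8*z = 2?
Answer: -16577/2 ≈ -8288.5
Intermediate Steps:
z = -¼ (z = -⅛*2 = -¼ ≈ -0.25000)
X(t) = -t (X(t) = 0 - t = -t)
p(A, r) = (11 + A)*(-¼ + r) (p(A, r) = (A + 11)*(r - ¼) = (11 + A)*(-¼ + r))
-137*(p(X(5), 2) + B) = -137*((-11/4 + 11*2 - (-1)*5/4 - 1*5*2) + 50) = -137*((-11/4 + 22 - ¼*(-5) - 5*2) + 50) = -137*((-11/4 + 22 + 5/4 - 10) + 50) = -137*(21/2 + 50) = -137*121/2 = -16577/2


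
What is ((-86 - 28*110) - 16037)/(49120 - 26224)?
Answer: -6401/7632 ≈ -0.83871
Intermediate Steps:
((-86 - 28*110) - 16037)/(49120 - 26224) = ((-86 - 3080) - 16037)/22896 = (-3166 - 16037)*(1/22896) = -19203*1/22896 = -6401/7632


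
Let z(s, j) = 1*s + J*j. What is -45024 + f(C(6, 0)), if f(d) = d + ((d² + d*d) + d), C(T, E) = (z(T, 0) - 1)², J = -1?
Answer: -43724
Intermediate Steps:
z(s, j) = s - j (z(s, j) = 1*s - j = s - j)
C(T, E) = (-1 + T)² (C(T, E) = ((T - 1*0) - 1)² = ((T + 0) - 1)² = (T - 1)² = (-1 + T)²)
f(d) = 2*d + 2*d² (f(d) = d + ((d² + d²) + d) = d + (2*d² + d) = d + (d + 2*d²) = 2*d + 2*d²)
-45024 + f(C(6, 0)) = -45024 + 2*(-1 + 6)²*(1 + (-1 + 6)²) = -45024 + 2*5²*(1 + 5²) = -45024 + 2*25*(1 + 25) = -45024 + 2*25*26 = -45024 + 1300 = -43724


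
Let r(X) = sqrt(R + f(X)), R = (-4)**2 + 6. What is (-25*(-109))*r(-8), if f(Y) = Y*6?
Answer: 2725*I*sqrt(26) ≈ 13895.0*I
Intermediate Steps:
R = 22 (R = 16 + 6 = 22)
f(Y) = 6*Y
r(X) = sqrt(22 + 6*X)
(-25*(-109))*r(-8) = (-25*(-109))*sqrt(22 + 6*(-8)) = 2725*sqrt(22 - 48) = 2725*sqrt(-26) = 2725*(I*sqrt(26)) = 2725*I*sqrt(26)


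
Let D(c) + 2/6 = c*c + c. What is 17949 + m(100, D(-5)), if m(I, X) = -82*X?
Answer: 49009/3 ≈ 16336.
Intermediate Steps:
D(c) = -⅓ + c + c² (D(c) = -⅓ + (c*c + c) = -⅓ + (c² + c) = -⅓ + (c + c²) = -⅓ + c + c²)
17949 + m(100, D(-5)) = 17949 - 82*(-⅓ - 5 + (-5)²) = 17949 - 82*(-⅓ - 5 + 25) = 17949 - 82*59/3 = 17949 - 4838/3 = 49009/3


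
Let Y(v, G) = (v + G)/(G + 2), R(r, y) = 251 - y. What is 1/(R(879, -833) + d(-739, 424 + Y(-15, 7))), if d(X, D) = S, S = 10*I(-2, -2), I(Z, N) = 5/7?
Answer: 7/7638 ≈ 0.00091647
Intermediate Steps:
Y(v, G) = (G + v)/(2 + G)
I(Z, N) = 5/7 (I(Z, N) = 5*(1/7) = 5/7)
S = 50/7 (S = 10*(5/7) = 50/7 ≈ 7.1429)
d(X, D) = 50/7
1/(R(879, -833) + d(-739, 424 + Y(-15, 7))) = 1/((251 - 1*(-833)) + 50/7) = 1/((251 + 833) + 50/7) = 1/(1084 + 50/7) = 1/(7638/7) = 7/7638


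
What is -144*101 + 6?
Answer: -14538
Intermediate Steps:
-144*101 + 6 = -14544 + 6 = -14538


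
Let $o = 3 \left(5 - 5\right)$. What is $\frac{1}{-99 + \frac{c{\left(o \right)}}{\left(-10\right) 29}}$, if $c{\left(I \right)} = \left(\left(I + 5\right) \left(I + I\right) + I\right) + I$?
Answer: $- \frac{1}{99} \approx -0.010101$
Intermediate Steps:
$o = 0$ ($o = 3 \cdot 0 = 0$)
$c{\left(I \right)} = 2 I + 2 I \left(5 + I\right)$ ($c{\left(I \right)} = \left(\left(5 + I\right) 2 I + I\right) + I = \left(2 I \left(5 + I\right) + I\right) + I = \left(I + 2 I \left(5 + I\right)\right) + I = 2 I + 2 I \left(5 + I\right)$)
$\frac{1}{-99 + \frac{c{\left(o \right)}}{\left(-10\right) 29}} = \frac{1}{-99 + \frac{2 \cdot 0 \left(6 + 0\right)}{\left(-10\right) 29}} = \frac{1}{-99 + \frac{2 \cdot 0 \cdot 6}{-290}} = \frac{1}{-99 + 0 \left(- \frac{1}{290}\right)} = \frac{1}{-99 + 0} = \frac{1}{-99} = - \frac{1}{99}$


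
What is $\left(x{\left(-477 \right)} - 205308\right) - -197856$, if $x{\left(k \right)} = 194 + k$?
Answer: $-7735$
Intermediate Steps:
$\left(x{\left(-477 \right)} - 205308\right) - -197856 = \left(\left(194 - 477\right) - 205308\right) - -197856 = \left(-283 - 205308\right) + 197856 = -205591 + 197856 = -7735$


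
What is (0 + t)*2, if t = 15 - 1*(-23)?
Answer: 76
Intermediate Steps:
t = 38 (t = 15 + 23 = 38)
(0 + t)*2 = (0 + 38)*2 = 38*2 = 76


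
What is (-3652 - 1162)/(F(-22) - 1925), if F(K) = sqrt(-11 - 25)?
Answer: 9266950/3705661 + 28884*I/3705661 ≈ 2.5008 + 0.0077946*I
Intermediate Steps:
F(K) = 6*I (F(K) = sqrt(-36) = 6*I)
(-3652 - 1162)/(F(-22) - 1925) = (-3652 - 1162)/(6*I - 1925) = -4814*(-1925 - 6*I)/3705661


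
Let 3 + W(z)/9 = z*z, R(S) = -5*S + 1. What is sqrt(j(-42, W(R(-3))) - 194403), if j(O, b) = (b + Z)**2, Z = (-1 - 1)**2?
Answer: sqrt(5008558) ≈ 2238.0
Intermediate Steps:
R(S) = 1 - 5*S
Z = 4 (Z = (-2)**2 = 4)
W(z) = -27 + 9*z**2 (W(z) = -27 + 9*(z*z) = -27 + 9*z**2)
j(O, b) = (4 + b)**2 (j(O, b) = (b + 4)**2 = (4 + b)**2)
sqrt(j(-42, W(R(-3))) - 194403) = sqrt((4 + (-27 + 9*(1 - 5*(-3))**2))**2 - 194403) = sqrt((4 + (-27 + 9*(1 + 15)**2))**2 - 194403) = sqrt((4 + (-27 + 9*16**2))**2 - 194403) = sqrt((4 + (-27 + 9*256))**2 - 194403) = sqrt((4 + (-27 + 2304))**2 - 194403) = sqrt((4 + 2277)**2 - 194403) = sqrt(2281**2 - 194403) = sqrt(5202961 - 194403) = sqrt(5008558)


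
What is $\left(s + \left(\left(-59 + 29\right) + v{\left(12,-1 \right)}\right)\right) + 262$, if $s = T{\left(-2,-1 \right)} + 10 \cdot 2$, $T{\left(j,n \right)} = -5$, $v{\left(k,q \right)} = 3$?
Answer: $250$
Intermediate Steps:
$s = 15$ ($s = -5 + 10 \cdot 2 = -5 + 20 = 15$)
$\left(s + \left(\left(-59 + 29\right) + v{\left(12,-1 \right)}\right)\right) + 262 = \left(15 + \left(\left(-59 + 29\right) + 3\right)\right) + 262 = \left(15 + \left(-30 + 3\right)\right) + 262 = \left(15 - 27\right) + 262 = -12 + 262 = 250$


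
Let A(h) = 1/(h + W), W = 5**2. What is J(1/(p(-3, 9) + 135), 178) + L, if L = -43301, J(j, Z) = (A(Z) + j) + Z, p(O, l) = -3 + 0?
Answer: -1155523573/26796 ≈ -43123.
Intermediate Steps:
W = 25
p(O, l) = -3
A(h) = 1/(25 + h) (A(h) = 1/(h + 25) = 1/(25 + h))
J(j, Z) = Z + j + 1/(25 + Z) (J(j, Z) = (1/(25 + Z) + j) + Z = (j + 1/(25 + Z)) + Z = Z + j + 1/(25 + Z))
J(1/(p(-3, 9) + 135), 178) + L = (1 + (25 + 178)*(178 + 1/(-3 + 135)))/(25 + 178) - 43301 = (1 + 203*(178 + 1/132))/203 - 43301 = (1 + 203*(23497/132))/203 - 43301 = (1 + 4769891/132)/203 - 43301 = (1/203)*(4770023/132) - 43301 = 4770023/26796 - 43301 = -1155523573/26796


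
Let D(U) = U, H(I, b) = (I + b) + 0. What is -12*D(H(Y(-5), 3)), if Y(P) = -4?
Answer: 12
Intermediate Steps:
H(I, b) = I + b
-12*D(H(Y(-5), 3)) = -12*(-4 + 3) = -12*(-1) = 12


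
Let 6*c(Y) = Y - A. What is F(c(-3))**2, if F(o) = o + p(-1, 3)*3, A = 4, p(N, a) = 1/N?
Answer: 625/36 ≈ 17.361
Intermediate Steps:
c(Y) = -2/3 + Y/6 (c(Y) = (Y - 1*4)/6 = (Y - 4)/6 = (-4 + Y)/6 = -2/3 + Y/6)
F(o) = -3 + o (F(o) = o + 3/(-1) = o - 1*3 = o - 3 = -3 + o)
F(c(-3))**2 = (-3 + (-2/3 + (1/6)*(-3)))**2 = (-3 + (-2/3 - 1/2))**2 = (-3 - 7/6)**2 = (-25/6)**2 = 625/36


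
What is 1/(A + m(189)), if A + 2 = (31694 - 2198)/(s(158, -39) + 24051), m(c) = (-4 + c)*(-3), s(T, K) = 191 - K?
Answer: -24281/13495021 ≈ -0.0017993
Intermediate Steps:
m(c) = 12 - 3*c
A = -19066/24281 (A = -2 + (31694 - 2198)/((191 - 1*(-39)) + 24051) = -2 + 29496/((191 + 39) + 24051) = -2 + 29496/(230 + 24051) = -2 + 29496/24281 = -19066/24281 ≈ -0.78522)
1/(A + m(189)) = 1/(-19066/24281 + (12 - 3*189)) = 1/(-19066/24281 + (12 - 567)) = 1/(-19066/24281 - 555) = 1/(-13495021/24281) = -24281/13495021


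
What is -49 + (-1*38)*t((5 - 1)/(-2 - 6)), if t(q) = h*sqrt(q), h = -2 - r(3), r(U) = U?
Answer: -49 + 95*I*sqrt(2) ≈ -49.0 + 134.35*I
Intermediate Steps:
h = -5 (h = -2 - 1*3 = -2 - 3 = -5)
t(q) = -5*sqrt(q)
-49 + (-1*38)*t((5 - 1)/(-2 - 6)) = -49 + (-1*38)*(-5*sqrt(5 - 1)*(I*sqrt(2)/4)) = -49 - (-190)*sqrt(4/(-8)) = -49 - (-190)*sqrt(4*(-1/8)) = -49 - (-190)*sqrt(-1/2) = -49 - (-190)*I*sqrt(2)/2 = -49 - (-95)*I*sqrt(2) = -49 + 95*I*sqrt(2)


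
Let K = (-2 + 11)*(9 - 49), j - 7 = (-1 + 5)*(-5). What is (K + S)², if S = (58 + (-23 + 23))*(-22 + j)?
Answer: 5712100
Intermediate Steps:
j = -13 (j = 7 + (-1 + 5)*(-5) = 7 + 4*(-5) = 7 - 20 = -13)
K = -360 (K = 9*(-40) = -360)
S = -2030 (S = (58 + (-23 + 23))*(-22 - 13) = (58 + 0)*(-35) = 58*(-35) = -2030)
(K + S)² = (-360 - 2030)² = (-2390)² = 5712100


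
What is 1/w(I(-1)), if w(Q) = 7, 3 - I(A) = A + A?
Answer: 1/7 ≈ 0.14286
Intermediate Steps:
I(A) = 3 - 2*A (I(A) = 3 - (A + A) = 3 - 2*A)
1/w(I(-1)) = 1/7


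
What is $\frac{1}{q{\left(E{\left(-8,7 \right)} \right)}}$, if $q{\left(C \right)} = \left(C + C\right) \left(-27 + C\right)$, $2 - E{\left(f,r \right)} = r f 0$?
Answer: $- \frac{1}{100} \approx -0.01$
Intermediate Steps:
$E{\left(f,r \right)} = 2$ ($E{\left(f,r \right)} = 2 - r f 0 = 2 - f r 0 = 2 - 0 = 2 + 0 = 2$)
$q{\left(C \right)} = 2 C \left(-27 + C\right)$
$\frac{1}{q{\left(E{\left(-8,7 \right)} \right)}} = \frac{1}{2 \cdot 2 \left(-27 + 2\right)} = \frac{1}{2 \cdot 2 \left(-25\right)} = \frac{1}{-100} = - \frac{1}{100}$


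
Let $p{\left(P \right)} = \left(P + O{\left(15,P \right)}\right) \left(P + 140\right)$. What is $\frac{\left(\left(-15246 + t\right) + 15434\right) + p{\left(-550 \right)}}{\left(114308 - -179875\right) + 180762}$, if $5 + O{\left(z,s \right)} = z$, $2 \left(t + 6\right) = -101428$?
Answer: $\frac{56956}{158315} \approx 0.35976$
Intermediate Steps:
$t = -50720$ ($t = -6 + \frac{1}{2} \left(-101428\right) = -6 - 50714 = -50720$)
$O{\left(z,s \right)} = -5 + z$
$p{\left(P \right)} = \left(10 + P\right) \left(140 + P\right)$ ($p{\left(P \right)} = \left(P + \left(-5 + 15\right)\right) \left(P + 140\right) = \left(P + 10\right) \left(140 + P\right) = \left(10 + P\right) \left(140 + P\right)$)
$\frac{\left(\left(-15246 + t\right) + 15434\right) + p{\left(-550 \right)}}{\left(114308 - -179875\right) + 180762} = \frac{\left(\left(-15246 - 50720\right) + 15434\right) + \left(1400 + \left(-550\right)^{2} + 150 \left(-550\right)\right)}{\left(114308 - -179875\right) + 180762} = \frac{\left(-65966 + 15434\right) + \left(1400 + 302500 - 82500\right)}{\left(114308 + 179875\right) + 180762} = \frac{-50532 + 221400}{294183 + 180762} = \frac{170868}{474945} = 170868 \cdot \frac{1}{474945} = \frac{56956}{158315}$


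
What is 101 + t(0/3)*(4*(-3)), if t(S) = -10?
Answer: 221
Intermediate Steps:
101 + t(0/3)*(4*(-3)) = 101 - 40*(-3) = 101 - 10*(-12) = 101 + 120 = 221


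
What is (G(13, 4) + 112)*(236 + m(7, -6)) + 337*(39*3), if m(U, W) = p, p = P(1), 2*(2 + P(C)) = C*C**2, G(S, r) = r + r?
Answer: 67569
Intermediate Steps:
G(S, r) = 2*r
P(C) = -2 + C**3/2 (P(C) = -2 + (C*C**2)/2 = -2 + C**3/2)
p = -3/2 (p = -2 + (1/2)*1**3 = -2 + (1/2)*1 = -2 + 1/2 = -3/2 ≈ -1.5000)
m(U, W) = -3/2
(G(13, 4) + 112)*(236 + m(7, -6)) + 337*(39*3) = (2*4 + 112)*(236 - 3/2) + 337*(39*3) = (8 + 112)*(469/2) + 337*117 = 120*(469/2) + 39429 = 28140 + 39429 = 67569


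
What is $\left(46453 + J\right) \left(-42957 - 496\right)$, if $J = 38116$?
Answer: $-3674776757$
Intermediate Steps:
$\left(46453 + J\right) \left(-42957 - 496\right) = \left(46453 + 38116\right) \left(-42957 - 496\right) = 84569 \left(-43453\right) = -3674776757$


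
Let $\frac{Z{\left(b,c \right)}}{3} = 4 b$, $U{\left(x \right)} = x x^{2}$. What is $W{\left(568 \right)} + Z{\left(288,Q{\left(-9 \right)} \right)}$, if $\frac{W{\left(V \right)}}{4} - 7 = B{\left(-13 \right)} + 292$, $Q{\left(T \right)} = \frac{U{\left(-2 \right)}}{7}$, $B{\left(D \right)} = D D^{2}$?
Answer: $-4136$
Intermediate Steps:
$B{\left(D \right)} = D^{3}$
$U{\left(x \right)} = x^{3}$
$Q{\left(T \right)} = - \frac{8}{7}$ ($Q{\left(T \right)} = \frac{\left(-2\right)^{3}}{7} = \left(-8\right) \frac{1}{7} = - \frac{8}{7}$)
$W{\left(V \right)} = -7592$ ($W{\left(V \right)} = 28 + 4 \left(\left(-13\right)^{3} + 292\right) = 28 + 4 \left(-2197 + 292\right) = 28 + 4 \left(-1905\right) = 28 - 7620 = -7592$)
$Z{\left(b,c \right)} = 12 b$ ($Z{\left(b,c \right)} = 3 \cdot 4 b = 12 b$)
$W{\left(568 \right)} + Z{\left(288,Q{\left(-9 \right)} \right)} = -7592 + 12 \cdot 288 = -7592 + 3456 = -4136$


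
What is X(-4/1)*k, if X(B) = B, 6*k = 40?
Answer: -80/3 ≈ -26.667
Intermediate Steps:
k = 20/3 (k = (⅙)*40 = 20/3 ≈ 6.6667)
X(-4/1)*k = -4/1*(20/3) = -4*1*(20/3) = -4*20/3 = -80/3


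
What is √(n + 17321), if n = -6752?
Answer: √10569 ≈ 102.81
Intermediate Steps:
√(n + 17321) = √(-6752 + 17321) = √10569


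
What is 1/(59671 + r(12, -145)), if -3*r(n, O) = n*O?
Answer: 1/60251 ≈ 1.6597e-5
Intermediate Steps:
r(n, O) = -O*n/3 (r(n, O) = -n*O/3 = -O*n/3)
1/(59671 + r(12, -145)) = 1/(59671 - ⅓*(-145)*12) = 1/(59671 + 580) = 1/60251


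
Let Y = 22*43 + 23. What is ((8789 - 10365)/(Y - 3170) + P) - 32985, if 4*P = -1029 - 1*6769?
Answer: -153778517/4402 ≈ -34934.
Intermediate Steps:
P = -3899/2 (P = (-1029 - 1*6769)/4 = (-1029 - 6769)/4 = (¼)*(-7798) = -3899/2 ≈ -1949.5)
Y = 969 (Y = 946 + 23 = 969)
((8789 - 10365)/(Y - 3170) + P) - 32985 = ((8789 - 10365)/(969 - 3170) - 3899/2) - 32985 = (-1576/(-2201) - 3899/2) - 32985 = (-1576*(-1/2201) - 3899/2) - 32985 = (1576/2201 - 3899/2) - 32985 = -8578547/4402 - 32985 = -153778517/4402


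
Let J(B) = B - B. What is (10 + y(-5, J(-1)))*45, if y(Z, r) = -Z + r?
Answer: 675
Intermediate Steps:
J(B) = 0
y(Z, r) = r - Z
(10 + y(-5, J(-1)))*45 = (10 + (0 - 1*(-5)))*45 = (10 + (0 + 5))*45 = (10 + 5)*45 = 15*45 = 675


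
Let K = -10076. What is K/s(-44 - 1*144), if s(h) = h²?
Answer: -2519/8836 ≈ -0.28508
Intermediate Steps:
K/s(-44 - 1*144) = -10076/(-44 - 1*144)² = -10076/(-44 - 144)² = -10076/((-188)²) = -10076/35344 = -10076*1/35344 = -2519/8836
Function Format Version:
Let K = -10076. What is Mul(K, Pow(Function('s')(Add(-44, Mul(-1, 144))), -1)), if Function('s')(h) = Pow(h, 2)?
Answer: Rational(-2519, 8836) ≈ -0.28508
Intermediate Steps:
Mul(K, Pow(Function('s')(Add(-44, Mul(-1, 144))), -1)) = Mul(-10076, Pow(Pow(Add(-44, Mul(-1, 144)), 2), -1)) = Mul(-10076, Pow(Pow(Add(-44, -144), 2), -1)) = Mul(-10076, Pow(Pow(-188, 2), -1)) = Mul(-10076, Pow(35344, -1)) = Mul(-10076, Rational(1, 35344)) = Rational(-2519, 8836)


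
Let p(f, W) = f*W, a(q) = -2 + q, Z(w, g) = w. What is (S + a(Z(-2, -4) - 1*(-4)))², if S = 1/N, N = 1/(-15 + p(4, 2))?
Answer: 49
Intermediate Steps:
p(f, W) = W*f
N = -⅐ (N = 1/(-15 + 2*4) = 1/(-15 + 8) = 1/(-7) = -⅐ ≈ -0.14286)
S = -7 (S = 1/(-⅐) = -7)
(S + a(Z(-2, -4) - 1*(-4)))² = (-7 + (-2 + (-2 - 1*(-4))))² = (-7 + (-2 + (-2 + 4)))² = (-7 + (-2 + 2))² = (-7 + 0)² = (-7)² = 49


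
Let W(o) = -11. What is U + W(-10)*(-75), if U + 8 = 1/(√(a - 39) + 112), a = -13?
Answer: 2572761/3149 - I*√13/6298 ≈ 817.01 - 0.00057249*I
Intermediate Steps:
U = -8 + 1/(112 + 2*I*√13) (U = -8 + 1/(√(-13 - 39) + 112) = -8 + 1/(√(-52) + 112) = -8 + 1/(2*I*√13 + 112) = -8 + 1/(112 + 2*I*√13) ≈ -7.9911 - 0.00057249*I)
U + W(-10)*(-75) = (-16*√13 + 895*I)/(2*(√13 - 56*I)) - 11*(-75) = (-16*√13 + 895*I)/(2*(√13 - 56*I)) + 825 = 825 + (-16*√13 + 895*I)/(2*(√13 - 56*I))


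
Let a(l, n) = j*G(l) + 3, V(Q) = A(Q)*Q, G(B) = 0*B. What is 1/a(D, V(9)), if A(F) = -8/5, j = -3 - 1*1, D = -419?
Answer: 1/3 ≈ 0.33333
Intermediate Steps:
j = -4 (j = -3 - 1 = -4)
A(F) = -8/5
G(B) = 0
V(Q) = -8*Q/5
a(l, n) = 3 (a(l, n) = -4*0 + 3 = 0 + 3 = 3)
1/a(D, V(9)) = 1/3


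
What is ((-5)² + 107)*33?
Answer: 4356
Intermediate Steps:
((-5)² + 107)*33 = (25 + 107)*33 = 132*33 = 4356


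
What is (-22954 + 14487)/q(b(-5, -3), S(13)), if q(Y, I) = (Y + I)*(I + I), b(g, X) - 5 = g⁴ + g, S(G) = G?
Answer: -8467/16588 ≈ -0.51043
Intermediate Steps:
b(g, X) = 5 + g + g⁴ (b(g, X) = 5 + (g⁴ + g) = 5 + (g + g⁴) = 5 + g + g⁴)
q(Y, I) = 2*I*(I + Y) (q(Y, I) = (I + Y)*(2*I) = 2*I*(I + Y))
(-22954 + 14487)/q(b(-5, -3), S(13)) = (-22954 + 14487)/((2*13*(13 + (5 - 5 + (-5)⁴)))) = -8467*1/(26*(13 + (5 - 5 + 625))) = -8467*1/(26*(13 + 625)) = -8467/(2*13*638) = -8467/16588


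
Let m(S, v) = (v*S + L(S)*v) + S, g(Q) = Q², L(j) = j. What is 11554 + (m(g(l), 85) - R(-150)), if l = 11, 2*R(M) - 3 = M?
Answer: 64637/2 ≈ 32319.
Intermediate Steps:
R(M) = 3/2 + M/2
m(S, v) = S + 2*S*v (m(S, v) = (v*S + S*v) + S = (S*v + S*v) + S = 2*S*v + S = S + 2*S*v)
11554 + (m(g(l), 85) - R(-150)) = 11554 + (11²*(1 + 2*85) - (3/2 + (½)*(-150))) = 11554 + (121*(1 + 170) - (3/2 - 75)) = 11554 + (121*171 - 1*(-147/2)) = 11554 + (20691 + 147/2) = 11554 + 41529/2 = 64637/2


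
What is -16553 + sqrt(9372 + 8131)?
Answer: -16553 + sqrt(17503) ≈ -16421.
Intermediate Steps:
-16553 + sqrt(9372 + 8131) = -16553 + sqrt(17503)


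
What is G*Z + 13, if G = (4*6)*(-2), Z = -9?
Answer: 445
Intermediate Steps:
G = -48 (G = 24*(-2) = -48)
G*Z + 13 = -48*(-9) + 13 = 432 + 13 = 445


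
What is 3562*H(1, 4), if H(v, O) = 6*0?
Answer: 0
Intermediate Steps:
H(v, O) = 0
3562*H(1, 4) = 3562*0 = 0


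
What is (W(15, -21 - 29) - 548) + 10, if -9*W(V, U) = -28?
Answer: -4814/9 ≈ -534.89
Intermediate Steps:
W(V, U) = 28/9 (W(V, U) = -⅑*(-28) = 28/9)
(W(15, -21 - 29) - 548) + 10 = (28/9 - 548) + 10 = -4904/9 + 10 = -4814/9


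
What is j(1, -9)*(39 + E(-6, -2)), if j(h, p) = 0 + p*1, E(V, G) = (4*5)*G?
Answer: 9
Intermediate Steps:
E(V, G) = 20*G
j(h, p) = p (j(h, p) = 0 + p = p)
j(1, -9)*(39 + E(-6, -2)) = -9*(39 + 20*(-2)) = -9*(39 - 40) = -9*(-1) = 9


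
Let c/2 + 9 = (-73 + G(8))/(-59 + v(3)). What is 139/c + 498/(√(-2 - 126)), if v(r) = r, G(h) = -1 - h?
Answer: -1946/211 - 249*I*√2/8 ≈ -9.2227 - 44.017*I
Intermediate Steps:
c = -211/14 (c = -18 + 2*((-73 + (-1 - 1*8))/(-59 + 3)) = -18 + 2*((-73 + (-1 - 8))/(-56)) = -18 + 2*((-73 - 9)*(-1/56)) = -18 + 2*(-82*(-1/56)) = -18 + 2*(41/28) = -18 + 41/14 = -211/14 ≈ -15.071)
139/c + 498/(√(-2 - 126)) = 139/(-211/14) + 498/(√(-2 - 126)) = 139*(-14/211) + 498/(√(-128)) = -1946/211 + 498/((8*I*√2)) = -1946/211 + 498*(-I*√2/16) = -1946/211 - 249*I*√2/8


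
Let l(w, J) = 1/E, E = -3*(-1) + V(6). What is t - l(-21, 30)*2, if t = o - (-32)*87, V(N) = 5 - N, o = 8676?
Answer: 11459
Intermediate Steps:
E = 2 (E = -3*(-1) + (5 - 1*6) = 3 + (5 - 6) = 3 - 1 = 2)
t = 11460 (t = 8676 - (-32)*87 = 8676 - 1*(-2784) = 8676 + 2784 = 11460)
l(w, J) = 1/2
t - l(-21, 30)*2 = 11460 - 2/2 = 11460 - 1*1 = 11460 - 1 = 11459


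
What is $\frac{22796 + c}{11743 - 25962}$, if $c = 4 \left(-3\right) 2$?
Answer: $- \frac{22772}{14219} \approx -1.6015$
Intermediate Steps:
$c = -24$ ($c = \left(-12\right) 2 = -24$)
$\frac{22796 + c}{11743 - 25962} = \frac{22796 - 24}{11743 - 25962} = \frac{22772}{-14219} = 22772 \left(- \frac{1}{14219}\right) = - \frac{22772}{14219}$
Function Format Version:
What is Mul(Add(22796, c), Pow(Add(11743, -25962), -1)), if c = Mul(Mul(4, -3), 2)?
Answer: Rational(-22772, 14219) ≈ -1.6015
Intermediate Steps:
c = -24 (c = Mul(-12, 2) = -24)
Mul(Add(22796, c), Pow(Add(11743, -25962), -1)) = Mul(Add(22796, -24), Pow(Add(11743, -25962), -1)) = Mul(22772, Pow(-14219, -1)) = Mul(22772, Rational(-1, 14219)) = Rational(-22772, 14219)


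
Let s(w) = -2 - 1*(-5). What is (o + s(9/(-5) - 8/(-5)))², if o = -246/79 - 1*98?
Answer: 60078001/6241 ≈ 9626.3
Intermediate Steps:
o = -7988/79 (o = -246*1/79 - 98 = -246/79 - 98 = -7988/79 ≈ -101.11)
s(w) = 3 (s(w) = -2 + 5 = 3)
(o + s(9/(-5) - 8/(-5)))² = (-7988/79 + 3)² = (-7751/79)² = 60078001/6241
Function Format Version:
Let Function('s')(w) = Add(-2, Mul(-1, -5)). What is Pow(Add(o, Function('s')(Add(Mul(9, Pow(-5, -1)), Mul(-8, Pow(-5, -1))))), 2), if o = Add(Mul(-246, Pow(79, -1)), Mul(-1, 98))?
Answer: Rational(60078001, 6241) ≈ 9626.3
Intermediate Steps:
o = Rational(-7988, 79) (o = Add(Mul(-246, Rational(1, 79)), -98) = Add(Rational(-246, 79), -98) = Rational(-7988, 79) ≈ -101.11)
Function('s')(w) = 3 (Function('s')(w) = Add(-2, 5) = 3)
Pow(Add(o, Function('s')(Add(Mul(9, Pow(-5, -1)), Mul(-8, Pow(-5, -1))))), 2) = Pow(Add(Rational(-7988, 79), 3), 2) = Pow(Rational(-7751, 79), 2) = Rational(60078001, 6241)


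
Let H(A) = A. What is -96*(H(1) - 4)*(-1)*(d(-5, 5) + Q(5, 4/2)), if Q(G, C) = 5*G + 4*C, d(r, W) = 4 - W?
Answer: -9216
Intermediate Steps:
Q(G, C) = 4*C + 5*G
-96*(H(1) - 4)*(-1)*(d(-5, 5) + Q(5, 4/2)) = -96*(1 - 4)*(-1)*((4 - 1*5) + (4*(4/2) + 5*5)) = -96*(-3*(-1))*((4 - 5) + (4*(4*(½)) + 25)) = -288*(-1 + (4*2 + 25)) = -288*(-1 + (8 + 25)) = -288*(-1 + 33) = -288*32 = -96*96 = -9216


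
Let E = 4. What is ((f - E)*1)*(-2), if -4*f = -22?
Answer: -3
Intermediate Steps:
f = 11/2 (f = -1/4*(-22) = 11/2 ≈ 5.5000)
((f - E)*1)*(-2) = ((11/2 - 1*4)*1)*(-2) = ((11/2 - 4)*1)*(-2) = ((3/2)*1)*(-2) = (3/2)*(-2) = -3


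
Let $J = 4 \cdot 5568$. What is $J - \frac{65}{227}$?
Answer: $\frac{5055679}{227} \approx 22272.0$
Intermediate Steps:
$J = 22272$
$J - \frac{65}{227} = 22272 - \frac{65}{227} = \frac{5055679}{227}$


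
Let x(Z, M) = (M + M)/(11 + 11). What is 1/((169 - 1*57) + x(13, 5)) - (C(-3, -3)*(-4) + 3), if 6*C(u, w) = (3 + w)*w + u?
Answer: -6174/1237 ≈ -4.9911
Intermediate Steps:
x(Z, M) = M/11 (x(Z, M) = (2*M)/22 = (2*M)*(1/22) = M/11)
C(u, w) = u/6 + w*(3 + w)/6 (C(u, w) = ((3 + w)*w + u)/6 = (w*(3 + w) + u)/6 = (u + w*(3 + w))/6 = u/6 + w*(3 + w)/6)
1/((169 - 1*57) + x(13, 5)) - (C(-3, -3)*(-4) + 3) = 1/((169 - 1*57) + (1/11)*5) - (((½)*(-3) + (⅙)*(-3) + (⅙)*(-3)²)*(-4) + 3) = 1/((169 - 57) + 5/11) - ((-3/2 - ½ + (⅙)*9)*(-4) + 3) = 1/(112 + 5/11) - ((-3/2 - ½ + 3/2)*(-4) + 3) = 1/(1237/11) - (-½*(-4) + 3) = 11/1237 - (2 + 3) = 11/1237 - 1*5 = 11/1237 - 5 = -6174/1237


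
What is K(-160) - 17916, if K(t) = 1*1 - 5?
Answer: -17920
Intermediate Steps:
K(t) = -4 (K(t) = 1 - 5 = -4)
K(-160) - 17916 = -4 - 17916 = -17920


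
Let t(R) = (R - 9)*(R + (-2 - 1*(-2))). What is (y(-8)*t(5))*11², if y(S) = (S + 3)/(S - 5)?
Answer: -12100/13 ≈ -930.77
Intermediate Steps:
t(R) = R*(-9 + R) (t(R) = (-9 + R)*(R + (-2 + 2)) = (-9 + R)*(R + 0) = (-9 + R)*R = R*(-9 + R))
y(S) = (3 + S)/(-5 + S)
(y(-8)*t(5))*11² = (((3 - 8)/(-5 - 8))*(5*(-9 + 5)))*11² = ((-5/(-13))*(5*(-4)))*121 = (-1/13*(-5)*(-20))*121 = ((5/13)*(-20))*121 = -100/13*121 = -12100/13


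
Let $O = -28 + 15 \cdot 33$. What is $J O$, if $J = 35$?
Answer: $16345$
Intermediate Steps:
$O = 467$ ($O = -28 + 495 = 467$)
$J O = 35 \cdot 467 = 16345$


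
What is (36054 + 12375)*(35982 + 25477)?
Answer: 2976397911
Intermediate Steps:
(36054 + 12375)*(35982 + 25477) = 48429*61459 = 2976397911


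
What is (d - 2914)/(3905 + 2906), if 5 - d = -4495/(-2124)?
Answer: -6183211/14466564 ≈ -0.42741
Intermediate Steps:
d = 6125/2124 (d = 5 - (-4495)/(-2124) = 5 - (-4495)*(-1)/2124 = 5 - 1*4495/2124 = 5 - 4495/2124 = 6125/2124 ≈ 2.8837)
(d - 2914)/(3905 + 2906) = (6125/2124 - 2914)/(3905 + 2906) = -6183211/2124/6811 = -6183211/2124*1/6811 = -6183211/14466564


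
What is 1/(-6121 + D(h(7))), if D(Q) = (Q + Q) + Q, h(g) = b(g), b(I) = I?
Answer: -1/6100 ≈ -0.00016393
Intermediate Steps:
h(g) = g
D(Q) = 3*Q (D(Q) = 2*Q + Q = 3*Q)
1/(-6121 + D(h(7))) = 1/(-6121 + 3*7) = 1/(-6121 + 21) = 1/(-6100) = -1/6100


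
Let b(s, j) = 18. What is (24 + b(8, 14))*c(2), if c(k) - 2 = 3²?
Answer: 462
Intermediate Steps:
c(k) = 11 (c(k) = 2 + 3² = 2 + 9 = 11)
(24 + b(8, 14))*c(2) = (24 + 18)*11 = 42*11 = 462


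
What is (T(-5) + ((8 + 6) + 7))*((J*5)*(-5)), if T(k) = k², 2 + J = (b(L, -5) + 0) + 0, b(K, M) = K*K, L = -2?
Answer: -2300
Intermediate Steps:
b(K, M) = K²
J = 2 (J = -2 + (((-2)² + 0) + 0) = -2 + ((4 + 0) + 0) = -2 + (4 + 0) = -2 + 4 = 2)
(T(-5) + ((8 + 6) + 7))*((J*5)*(-5)) = ((-5)² + ((8 + 6) + 7))*((2*5)*(-5)) = (25 + (14 + 7))*(10*(-5)) = (25 + 21)*(-50) = 46*(-50) = -2300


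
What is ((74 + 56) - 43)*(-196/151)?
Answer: -17052/151 ≈ -112.93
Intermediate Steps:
((74 + 56) - 43)*(-196/151) = (130 - 43)*(-196*1/151) = 87*(-196/151) = -17052/151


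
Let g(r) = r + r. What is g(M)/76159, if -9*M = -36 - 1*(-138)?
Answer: -68/228477 ≈ -0.00029762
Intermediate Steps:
M = -34/3 (M = -(-36 - 1*(-138))/9 = -(-36 + 138)/9 = -1/9*102 = -34/3 ≈ -11.333)
g(r) = 2*r
g(M)/76159 = (2*(-34/3))/76159 = -68/3*1/76159 = -68/228477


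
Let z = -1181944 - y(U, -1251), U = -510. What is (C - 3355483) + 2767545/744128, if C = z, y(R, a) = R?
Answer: -306913109621/67648 ≈ -4.5369e+6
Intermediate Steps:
z = -1181434 (z = -1181944 - 1*(-510) = -1181944 + 510 = -1181434)
C = -1181434
(C - 3355483) + 2767545/744128 = (-1181434 - 3355483) + 2767545/744128 = -4536917 + 2767545*(1/744128) = -4536917 + 251595/67648 = -306913109621/67648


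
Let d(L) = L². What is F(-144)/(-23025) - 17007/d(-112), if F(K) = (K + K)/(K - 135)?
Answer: -12139572833/8953593600 ≈ -1.3558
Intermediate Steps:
F(K) = 2*K/(-135 + K) (F(K) = (2*K)/(-135 + K) = 2*K/(-135 + K))
F(-144)/(-23025) - 17007/d(-112) = (2*(-144)/(-135 - 144))/(-23025) - 17007/((-112)²) = (2*(-144)/(-279))*(-1/23025) - 17007/12544 = (2*(-144)*(-1/279))*(-1/23025) - 17007*1/12544 = (32/31)*(-1/23025) - 17007/12544 = -32/713775 - 17007/12544 = -12139572833/8953593600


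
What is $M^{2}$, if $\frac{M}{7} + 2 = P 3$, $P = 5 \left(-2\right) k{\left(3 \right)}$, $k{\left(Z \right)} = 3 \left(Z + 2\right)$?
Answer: $10010896$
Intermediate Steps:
$k{\left(Z \right)} = 6 + 3 Z$ ($k{\left(Z \right)} = 3 \left(2 + Z\right) = 6 + 3 Z$)
$P = -150$ ($P = 5 \left(-2\right) \left(6 + 3 \cdot 3\right) = - 10 \left(6 + 9\right) = \left(-10\right) 15 = -150$)
$M = -3164$ ($M = -14 + 7 \left(\left(-150\right) 3\right) = -14 + 7 \left(-450\right) = -14 - 3150 = -3164$)
$M^{2} = \left(-3164\right)^{2} = 10010896$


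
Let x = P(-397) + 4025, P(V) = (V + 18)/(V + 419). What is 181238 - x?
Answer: 3899065/22 ≈ 1.7723e+5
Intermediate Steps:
P(V) = (18 + V)/(419 + V)
x = 88171/22 (x = (18 - 397)/(419 - 397) + 4025 = -379/22 + 4025 = 88171/22 ≈ 4007.8)
181238 - x = 181238 - 1*88171/22 = 181238 - 88171/22 = 3899065/22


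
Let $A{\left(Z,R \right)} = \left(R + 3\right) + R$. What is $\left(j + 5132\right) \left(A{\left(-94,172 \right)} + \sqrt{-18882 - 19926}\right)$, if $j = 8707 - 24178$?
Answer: $-3587633 - 434238 i \sqrt{22} \approx -3.5876 \cdot 10^{6} - 2.0368 \cdot 10^{6} i$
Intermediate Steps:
$A{\left(Z,R \right)} = 3 + 2 R$ ($A{\left(Z,R \right)} = \left(3 + R\right) + R = 3 + 2 R$)
$j = -15471$ ($j = 8707 - 24178 = -15471$)
$\left(j + 5132\right) \left(A{\left(-94,172 \right)} + \sqrt{-18882 - 19926}\right) = \left(-15471 + 5132\right) \left(\left(3 + 2 \cdot 172\right) + \sqrt{-18882 - 19926}\right) = - 10339 \left(\left(3 + 344\right) + \sqrt{-38808}\right) = - 10339 \left(347 + 42 i \sqrt{22}\right) = -3587633 - 434238 i \sqrt{22}$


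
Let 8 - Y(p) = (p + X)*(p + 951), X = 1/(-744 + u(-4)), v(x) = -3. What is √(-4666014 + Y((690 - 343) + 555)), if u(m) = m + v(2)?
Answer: I*√3574305313809/751 ≈ 2517.4*I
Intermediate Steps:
u(m) = -3 + m (u(m) = m - 3 = -3 + m)
X = -1/751 (X = 1/(-744 + (-3 - 4)) = 1/(-744 - 7) = 1/(-751) = -1/751 ≈ -0.0013316)
Y(p) = 8 - (951 + p)*(-1/751 + p) (Y(p) = 8 - (p - 1/751)*(p + 951) = 8 - (-1/751 + p)*(951 + p) = 8 - (951 + p)*(-1/751 + p))
√(-4666014 + Y((690 - 343) + 555)) = √(-4666014 + (6959/751 - ((690 - 343) + 555)² - 714200*((690 - 343) + 555)/751)) = √(-4666014 + (6959/751 - (347 + 555)² - 714200*(347 + 555)/751)) = √(-4666014 + (6959/751 - 1*902² - 714200/751*902)) = √(-4666014 + (6959/751 - 1*813604 - 644208400/751)) = √(-4666014 + (6959/751 - 813604 - 644208400/751)) = √(-4666014 - 1255218045/751) = √(-4759394559/751) = I*√3574305313809/751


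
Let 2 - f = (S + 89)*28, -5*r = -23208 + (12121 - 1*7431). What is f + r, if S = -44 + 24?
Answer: 8868/5 ≈ 1773.6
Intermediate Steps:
S = -20
r = 18518/5 (r = -(-23208 + (12121 - 1*7431))/5 = -(-23208 + (12121 - 7431))/5 = -(-23208 + 4690)/5 = -⅕*(-18518) = 18518/5 ≈ 3703.6)
f = -1930 (f = 2 - (-20 + 89)*28 = 2 - 69*28 = 2 - 1*1932 = 2 - 1932 = -1930)
f + r = -1930 + 18518/5 = 8868/5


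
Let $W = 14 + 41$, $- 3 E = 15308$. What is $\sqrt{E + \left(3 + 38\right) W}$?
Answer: $\frac{i \sqrt{25629}}{3} \approx 53.364 i$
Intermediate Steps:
$E = - \frac{15308}{3}$ ($E = \left(- \frac{1}{3}\right) 15308 = - \frac{15308}{3} \approx -5102.7$)
$W = 55$
$\sqrt{E + \left(3 + 38\right) W} = \sqrt{- \frac{15308}{3} + \left(3 + 38\right) 55} = \sqrt{- \frac{15308}{3} + 41 \cdot 55} = \sqrt{- \frac{15308}{3} + 2255} = \sqrt{- \frac{8543}{3}} = \frac{i \sqrt{25629}}{3}$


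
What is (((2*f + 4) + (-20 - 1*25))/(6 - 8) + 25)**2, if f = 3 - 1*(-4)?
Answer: 5929/4 ≈ 1482.3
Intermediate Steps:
f = 7 (f = 3 + 4 = 7)
(((2*f + 4) + (-20 - 1*25))/(6 - 8) + 25)**2 = (((2*7 + 4) + (-20 - 1*25))/(6 - 8) + 25)**2 = (((14 + 4) + (-20 - 25))/(-2) + 25)**2 = ((18 - 45)*(-1/2) + 25)**2 = (-27*(-1/2) + 25)**2 = (27/2 + 25)**2 = (77/2)**2 = 5929/4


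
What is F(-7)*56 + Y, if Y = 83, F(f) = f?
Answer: -309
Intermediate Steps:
F(-7)*56 + Y = -7*56 + 83 = -392 + 83 = -309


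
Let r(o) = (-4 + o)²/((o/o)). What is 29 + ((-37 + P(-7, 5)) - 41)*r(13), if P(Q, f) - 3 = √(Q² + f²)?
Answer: -6046 + 81*√74 ≈ -5349.2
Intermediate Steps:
P(Q, f) = 3 + √(Q² + f²)
r(o) = (-4 + o)² (r(o) = (-4 + o)²/1 = (-4 + o)²*1 = (-4 + o)²)
29 + ((-37 + P(-7, 5)) - 41)*r(13) = 29 + ((-37 + (3 + √((-7)² + 5²))) - 41)*(-4 + 13)² = 29 + ((-37 + (3 + √(49 + 25))) - 41)*9² = 29 + ((-37 + (3 + √74)) - 41)*81 = 29 + ((-34 + √74) - 41)*81 = 29 + (-75 + √74)*81 = 29 + (-6075 + 81*√74) = -6046 + 81*√74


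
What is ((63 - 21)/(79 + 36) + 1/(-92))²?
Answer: 26569/211600 ≈ 0.12556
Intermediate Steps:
((63 - 21)/(79 + 36) + 1/(-92))² = (42/115 + 1*(-1/92))² = (42*(1/115) - 1/92)² = (42/115 - 1/92)² = (163/460)² = 26569/211600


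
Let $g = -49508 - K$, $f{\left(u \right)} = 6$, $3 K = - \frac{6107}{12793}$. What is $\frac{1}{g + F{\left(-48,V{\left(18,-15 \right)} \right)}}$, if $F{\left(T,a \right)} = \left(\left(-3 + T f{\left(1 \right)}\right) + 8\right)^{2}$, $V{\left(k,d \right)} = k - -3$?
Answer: $\frac{38379}{1173674306} \approx 3.27 \cdot 10^{-5}$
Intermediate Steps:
$K = - \frac{6107}{38379}$ ($K = \frac{\left(-6107\right) \frac{1}{12793}}{3} = \frac{1}{3} \left(- \frac{6107}{12793}\right) = - \frac{6107}{38379} \approx -0.15912$)
$V{\left(k,d \right)} = 3 + k$ ($V{\left(k,d \right)} = k + 3 = 3 + k$)
$F{\left(T,a \right)} = \left(5 + 6 T\right)^{2}$ ($F{\left(T,a \right)} = \left(\left(-3 + T 6\right) + 8\right)^{2} = \left(\left(-3 + 6 T\right) + 8\right)^{2} = \left(5 + 6 T\right)^{2}$)
$g = - \frac{1900061425}{38379}$ ($g = -49508 - - \frac{6107}{38379} = -49508 + \frac{6107}{38379} = - \frac{1900061425}{38379} \approx -49508.0$)
$\frac{1}{g + F{\left(-48,V{\left(18,-15 \right)} \right)}} = \frac{1}{- \frac{1900061425}{38379} + \left(5 + 6 \left(-48\right)\right)^{2}} = \frac{1}{- \frac{1900061425}{38379} + \left(5 - 288\right)^{2}} = \frac{1}{- \frac{1900061425}{38379} + \left(-283\right)^{2}} = \frac{1}{- \frac{1900061425}{38379} + 80089} = \frac{1}{\frac{1173674306}{38379}} = \frac{38379}{1173674306}$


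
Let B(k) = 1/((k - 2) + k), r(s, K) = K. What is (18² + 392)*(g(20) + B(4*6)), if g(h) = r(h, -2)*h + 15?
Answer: -411342/23 ≈ -17884.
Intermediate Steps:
B(k) = 1/(-2 + 2*k) (B(k) = 1/((-2 + k) + k) = 1/(-2 + 2*k))
g(h) = 15 - 2*h (g(h) = -2*h + 15 = 15 - 2*h)
(18² + 392)*(g(20) + B(4*6)) = (18² + 392)*((15 - 2*20) + 1/(2*(-1 + 4*6))) = (324 + 392)*((15 - 40) + 1/(2*(-1 + 24))) = 716*(-25 + (½)/23) = 716*(-25 + (½)*(1/23)) = 716*(-25 + 1/46) = 716*(-1149/46) = -411342/23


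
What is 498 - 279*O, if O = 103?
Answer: -28239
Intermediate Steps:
498 - 279*O = 498 - 279*103 = 498 - 28737 = -28239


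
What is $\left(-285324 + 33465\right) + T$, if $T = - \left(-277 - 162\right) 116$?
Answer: $-200935$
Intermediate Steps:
$T = 50924$ ($T = - \left(-439\right) 116 = \left(-1\right) \left(-50924\right) = 50924$)
$\left(-285324 + 33465\right) + T = \left(-285324 + 33465\right) + 50924 = -251859 + 50924 = -200935$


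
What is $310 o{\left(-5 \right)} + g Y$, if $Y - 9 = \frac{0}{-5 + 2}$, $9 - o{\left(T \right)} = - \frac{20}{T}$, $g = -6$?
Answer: $1496$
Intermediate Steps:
$o{\left(T \right)} = 9 + \frac{20}{T}$ ($o{\left(T \right)} = 9 - - \frac{20}{T} = 9 + \frac{20}{T}$)
$Y = 9$ ($Y = 9 + \frac{0}{-5 + 2} = 9 + \frac{0}{-3} = 9 + 0 \left(- \frac{1}{3}\right) = 9 + 0 = 9$)
$310 o{\left(-5 \right)} + g Y = 310 \left(9 + \frac{20}{-5}\right) - 54 = 310 \left(9 + 20 \left(- \frac{1}{5}\right)\right) - 54 = 310 \left(9 - 4\right) - 54 = 310 \cdot 5 - 54 = 1550 - 54 = 1496$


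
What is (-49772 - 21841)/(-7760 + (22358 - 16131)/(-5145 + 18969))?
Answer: 989978112/107268013 ≈ 9.2290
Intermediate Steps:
(-49772 - 21841)/(-7760 + (22358 - 16131)/(-5145 + 18969)) = -71613/(-7760 + 6227/13824) = -71613/(-107268013/13824) = -71613*(-13824/107268013) = 989978112/107268013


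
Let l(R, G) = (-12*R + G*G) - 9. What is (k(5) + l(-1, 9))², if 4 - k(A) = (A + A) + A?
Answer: 5329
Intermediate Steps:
l(R, G) = -9 + G² - 12*R (l(R, G) = (-12*R + G²) - 9 = (G² - 12*R) - 9 = -9 + G² - 12*R)
k(A) = 4 - 3*A (k(A) = 4 - ((A + A) + A) = 4 - (2*A + A) = 4 - 3*A)
(k(5) + l(-1, 9))² = ((4 - 3*5) + (-9 + 9² - 12*(-1)))² = ((4 - 15) + (-9 + 81 + 12))² = (-11 + 84)² = 73² = 5329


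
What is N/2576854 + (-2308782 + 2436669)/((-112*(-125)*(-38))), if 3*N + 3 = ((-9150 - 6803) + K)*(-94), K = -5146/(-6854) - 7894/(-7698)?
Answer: -179910425466144883/3874865922829188000 ≈ -0.046430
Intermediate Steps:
K = 23429846/13190523 (K = -5146*(-1/6854) - 7894*(-1/7698) = 2573/3427 + 3947/3849 = 23429846/13190523 ≈ 1.7763)
N = 19778028884293/39571569 (N = -1 + (((-9150 - 6803) + 23429846/13190523)*(-94))/3 = -1 + ((-15953 + 23429846/13190523)*(-94))/3 = -1 + (-210404983573/13190523*(-94))/3 = -1 + (⅓)*(19778068455862/13190523) = -1 + 19778068455862/39571569 = 19778028884293/39571569 ≈ 4.9980e+5)
N/2576854 + (-2308782 + 2436669)/((-112*(-125)*(-38))) = (19778028884293/39571569)/2576854 + (-2308782 + 2436669)/((-112*(-125)*(-38))) = (19778028884293/39571569)*(1/2576854) + 127887/((14000*(-38))) = 19778028884293/101970155863926 + 127887/(-532000) = 19778028884293/101970155863926 + 127887*(-1/532000) = 19778028884293/101970155863926 - 127887/532000 = -179910425466144883/3874865922829188000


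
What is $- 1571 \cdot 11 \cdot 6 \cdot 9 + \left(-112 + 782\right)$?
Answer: $-932504$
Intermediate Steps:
$- 1571 \cdot 11 \cdot 6 \cdot 9 + \left(-112 + 782\right) = - 1571 \cdot 66 \cdot 9 + 670 = \left(-1571\right) 594 + 670 = -933174 + 670 = -932504$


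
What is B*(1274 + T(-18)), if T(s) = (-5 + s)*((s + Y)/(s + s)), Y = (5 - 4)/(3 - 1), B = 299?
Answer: 27185977/72 ≈ 3.7758e+5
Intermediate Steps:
Y = ½ (Y = 1/2 = 1*(½) = ½ ≈ 0.50000)
T(s) = (½ + s)*(-5 + s)/(2*s) (T(s) = (-5 + s)*((s + ½)/(s + s)) = (-5 + s)*((½ + s)/((2*s))) = (-5 + s)*((½ + s)*(1/(2*s))) = (-5 + s)*((½ + s)/(2*s)) = (½ + s)*(-5 + s)/(2*s))
B*(1274 + T(-18)) = 299*(1274 + (¼)*(-5 - 18*(-9 + 2*(-18)))/(-18)) = 299*(1274 + (¼)*(-1/18)*(-5 - 18*(-9 - 36))) = 299*(1274 + (¼)*(-1/18)*(-5 - 18*(-45))) = 299*(1274 + (¼)*(-1/18)*(-5 + 810)) = 299*(1274 + (¼)*(-1/18)*805) = 299*(1274 - 805/72) = 299*(90923/72) = 27185977/72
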